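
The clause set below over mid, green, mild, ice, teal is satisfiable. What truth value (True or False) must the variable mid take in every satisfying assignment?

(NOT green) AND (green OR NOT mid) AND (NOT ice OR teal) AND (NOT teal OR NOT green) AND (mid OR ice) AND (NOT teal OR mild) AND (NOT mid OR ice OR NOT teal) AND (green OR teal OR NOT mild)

Suppose mid = true.
Unit clause (NOT green) forces green = false.
Now (green) is unsatisfied and unit — conflict.
So every satisfying assignment has mid = False.

False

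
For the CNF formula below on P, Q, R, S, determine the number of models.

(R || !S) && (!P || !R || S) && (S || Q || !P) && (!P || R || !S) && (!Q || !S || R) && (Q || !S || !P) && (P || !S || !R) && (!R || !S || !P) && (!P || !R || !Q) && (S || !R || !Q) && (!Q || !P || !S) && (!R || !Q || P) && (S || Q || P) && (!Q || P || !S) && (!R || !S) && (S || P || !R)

There are 2^4 = 16 truth assignments over (P, Q, R, S).
Split on R. With R = true, the clauses containing R are satisfied and !R drops from the rest; 0 of the 2^3 = 8 assignments to the other variables satisfy what remains.
With R = false, by the same count on the reduced clause set, 2 assignments work.
Total: 0 + 2 = 2.

2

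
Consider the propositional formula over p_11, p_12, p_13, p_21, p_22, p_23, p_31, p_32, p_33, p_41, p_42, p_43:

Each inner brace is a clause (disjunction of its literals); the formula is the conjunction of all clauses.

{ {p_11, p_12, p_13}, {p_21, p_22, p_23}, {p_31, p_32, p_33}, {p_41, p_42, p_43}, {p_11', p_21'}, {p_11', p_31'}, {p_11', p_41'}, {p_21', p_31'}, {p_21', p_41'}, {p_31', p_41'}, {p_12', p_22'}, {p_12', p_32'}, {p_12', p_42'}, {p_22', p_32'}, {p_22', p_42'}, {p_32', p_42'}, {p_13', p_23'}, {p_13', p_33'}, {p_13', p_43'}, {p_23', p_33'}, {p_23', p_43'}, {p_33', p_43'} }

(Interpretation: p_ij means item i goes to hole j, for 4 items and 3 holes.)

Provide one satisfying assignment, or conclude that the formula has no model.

UNSATISFIABLE

Suppose p_11 = 0.
Suppose p_12 = 1.
(p_22') alone gives p_22 = 0.
(p_32') alone gives p_32 = 0.
(p_42') alone gives p_42 = 0.
Suppose p_21 = 1.
(p_31') alone gives p_31 = 0.
(p_33) alone gives p_33 = 1.
(p_41') alone gives p_41 = 0.
(p_43) alone gives p_43 = 1.
But (p_43') is also a unit clause — contradiction.
Undo p_21 and try p_21 = 0.
(p_23) alone gives p_23 = 1.
(p_13') alone gives p_13 = 0.
(p_33') alone gives p_33 = 0.
(p_31) alone gives p_31 = 1.
(p_41') alone gives p_41 = 0.
(p_43) alone gives p_43 = 1.
But (p_43') is also a unit clause — contradiction.
Both values of p_21 lead to a conflict.
Undo p_12 and try p_12 = 0.
(p_13) alone gives p_13 = 1.
(p_23') alone gives p_23 = 0.
(p_33') alone gives p_33 = 0.
(p_43') alone gives p_43 = 0.
Suppose p_21 = 1.
(p_31') alone gives p_31 = 0.
(p_32) alone gives p_32 = 1.
(p_41') alone gives p_41 = 0.
(p_42) alone gives p_42 = 1.
But (p_42') is also a unit clause — contradiction.
Undo p_21 and try p_21 = 0.
(p_22) alone gives p_22 = 1.
(p_32') alone gives p_32 = 0.
(p_31) alone gives p_31 = 1.
(p_41') alone gives p_41 = 0.
(p_42) alone gives p_42 = 1.
But (p_42') is also a unit clause — contradiction.
Both values of p_21 lead to a conflict.
Both values of p_12 lead to a conflict.
Undo p_11 and try p_11 = 1.
(p_21') alone gives p_21 = 0.
(p_31') alone gives p_31 = 0.
(p_41') alone gives p_41 = 0.
Suppose p_22 = 1.
(p_12') alone gives p_12 = 0.
(p_32') alone gives p_32 = 0.
(p_33) alone gives p_33 = 1.
(p_42') alone gives p_42 = 0.
(p_43) alone gives p_43 = 1.
But (p_43') is also a unit clause — contradiction.
Undo p_22 and try p_22 = 0.
(p_23) alone gives p_23 = 1.
(p_13') alone gives p_13 = 0.
(p_33') alone gives p_33 = 0.
(p_32) alone gives p_32 = 1.
(p_12') alone gives p_12 = 0.
(p_42') alone gives p_42 = 0.
(p_43) alone gives p_43 = 1.
But (p_43') is also a unit clause — contradiction.
Both values of p_22 lead to a conflict.
Both values of p_11 lead to a conflict.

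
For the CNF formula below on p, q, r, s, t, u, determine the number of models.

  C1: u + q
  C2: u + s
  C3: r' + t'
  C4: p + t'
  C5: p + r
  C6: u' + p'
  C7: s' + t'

7

There are 2^6 = 64 truth assignments over (p, q, r, s, t, u).
Split on p. With p = 1, the clauses containing p are satisfied and p' drops from the rest; 2 of the 2^5 = 32 assignments to the other variables satisfy what remains.
With p = 0, by the same count on the reduced clause set, 5 assignments work.
(One model: p=F, q=F, r=T, s=F, t=F, u=T.)
Total: 2 + 5 = 7.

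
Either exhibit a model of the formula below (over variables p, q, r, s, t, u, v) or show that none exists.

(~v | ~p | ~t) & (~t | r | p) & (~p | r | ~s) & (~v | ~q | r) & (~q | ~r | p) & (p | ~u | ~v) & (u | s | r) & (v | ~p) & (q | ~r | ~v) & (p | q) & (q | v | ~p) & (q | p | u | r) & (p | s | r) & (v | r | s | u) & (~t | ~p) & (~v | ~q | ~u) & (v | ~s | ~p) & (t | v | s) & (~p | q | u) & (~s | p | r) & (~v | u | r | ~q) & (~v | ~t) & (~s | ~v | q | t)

Suppose v = 1.
The clause (~t) is unit, so t = 0.
Suppose q = 0.
The clause (~r) is unit, so r = 0.
The clause (p) is unit, so p = 1.
The clause (~s) is unit, so s = 0.
The clause (u) is unit, so u = 1.
All clauses are satisfied.

p=1; q=0; r=0; s=0; t=0; u=1; v=1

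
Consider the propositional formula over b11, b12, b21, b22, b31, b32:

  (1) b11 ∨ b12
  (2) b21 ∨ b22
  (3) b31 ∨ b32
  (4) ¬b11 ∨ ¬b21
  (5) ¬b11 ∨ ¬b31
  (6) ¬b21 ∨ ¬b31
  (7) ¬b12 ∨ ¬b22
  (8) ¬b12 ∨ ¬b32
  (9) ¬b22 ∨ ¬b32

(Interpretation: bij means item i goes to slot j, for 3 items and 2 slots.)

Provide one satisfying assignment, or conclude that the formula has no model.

UNSATISFIABLE

Branch on b11: set b11 = True.
Unit clause (¬b21) forces b21 = False.
Unit clause (b22) forces b22 = True.
Unit clause (¬b31) forces b31 = False.
Unit clause (b32) forces b32 = True.
But (¬b32) is also a unit clause — contradiction.
That branch fails; take b11 = False instead.
Unit clause (b12) forces b12 = True.
Unit clause (¬b22) forces b22 = False.
Unit clause (b21) forces b21 = True.
Unit clause (¬b31) forces b31 = False.
Unit clause (b32) forces b32 = True.
But (¬b32) is also a unit clause — contradiction.
Neither b11 = True nor b11 = False works.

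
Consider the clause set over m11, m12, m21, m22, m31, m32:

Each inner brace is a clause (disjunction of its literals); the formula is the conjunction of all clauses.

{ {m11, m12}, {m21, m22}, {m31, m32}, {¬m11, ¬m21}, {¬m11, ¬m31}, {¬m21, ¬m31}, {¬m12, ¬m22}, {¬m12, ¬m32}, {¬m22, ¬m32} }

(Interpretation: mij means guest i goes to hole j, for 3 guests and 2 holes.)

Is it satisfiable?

Try m11 = True.
(¬m21) alone gives m21 = False.
(m22) alone gives m22 = True.
(¬m31) alone gives m31 = False.
(m32) alone gives m32 = True.
That conflicts with the unit clause (¬m32).
Undo m11 and try m11 = False.
(m12) alone gives m12 = True.
(¬m22) alone gives m22 = False.
(m21) alone gives m21 = True.
(¬m31) alone gives m31 = False.
(m32) alone gives m32 = True.
That conflicts with the unit clause (¬m32).
Both values of m11 lead to a conflict.
No assignment satisfies every clause.

Unsatisfiable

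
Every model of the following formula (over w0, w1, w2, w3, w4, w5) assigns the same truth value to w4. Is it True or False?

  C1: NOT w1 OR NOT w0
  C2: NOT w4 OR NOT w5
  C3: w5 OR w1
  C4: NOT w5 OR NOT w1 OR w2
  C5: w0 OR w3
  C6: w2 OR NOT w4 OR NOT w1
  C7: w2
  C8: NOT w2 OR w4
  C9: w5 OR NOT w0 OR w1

Suppose w4 = false.
(w2) alone gives w2 = true.
Now (NOT w2) is unsatisfied and unit — conflict.
So every satisfying assignment has w4 = True.

True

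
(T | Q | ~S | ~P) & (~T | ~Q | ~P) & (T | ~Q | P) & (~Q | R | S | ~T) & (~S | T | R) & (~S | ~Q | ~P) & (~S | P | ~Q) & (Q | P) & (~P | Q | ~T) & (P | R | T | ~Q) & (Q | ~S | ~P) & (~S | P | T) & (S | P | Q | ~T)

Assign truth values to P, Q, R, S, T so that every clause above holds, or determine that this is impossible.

P: 1, Q: 1, R: 0, S: 0, T: 0

Try Q = 1.
Try T = 0.
(P) alone gives P = 1.
(~S) alone gives S = 0.
All clauses hold; R can take either value.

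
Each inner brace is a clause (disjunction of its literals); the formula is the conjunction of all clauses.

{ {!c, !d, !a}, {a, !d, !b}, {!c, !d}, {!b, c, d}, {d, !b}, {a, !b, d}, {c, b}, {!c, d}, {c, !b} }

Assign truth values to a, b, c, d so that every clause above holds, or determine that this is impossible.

Case c = false:
(b) alone gives b = true.
Now (!b) is unsatisfied and unit — conflict.
Backtrack on c: now try c = true.
(!d) alone gives d = false.
Now (d) is unsatisfied and unit — conflict.
Either choice for c ends in contradiction.

UNSATISFIABLE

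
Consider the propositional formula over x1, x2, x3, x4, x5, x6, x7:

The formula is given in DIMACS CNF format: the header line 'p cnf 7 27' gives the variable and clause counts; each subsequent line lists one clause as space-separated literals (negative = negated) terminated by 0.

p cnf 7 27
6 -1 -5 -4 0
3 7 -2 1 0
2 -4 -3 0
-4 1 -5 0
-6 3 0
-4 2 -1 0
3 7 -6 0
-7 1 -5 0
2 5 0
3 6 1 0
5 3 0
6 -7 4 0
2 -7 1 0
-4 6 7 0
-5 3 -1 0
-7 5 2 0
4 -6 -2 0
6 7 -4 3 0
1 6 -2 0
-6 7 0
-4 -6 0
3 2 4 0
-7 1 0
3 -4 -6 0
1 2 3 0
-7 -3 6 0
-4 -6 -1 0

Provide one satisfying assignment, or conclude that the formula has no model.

Branch on x6: set x6 = False.
Branch on x2: set x2 = True.
Unit clause (x1) forces x1 = True.
Branch on x5: set x5 = True.
Unit clause (¬x4) forces x4 = False.
Unit clause (¬x7) forces x7 = False.
Unit clause (x3) forces x3 = True.
All clauses are satisfied.

x1=True,  x2=True,  x3=True,  x4=False,  x5=True,  x6=False,  x7=False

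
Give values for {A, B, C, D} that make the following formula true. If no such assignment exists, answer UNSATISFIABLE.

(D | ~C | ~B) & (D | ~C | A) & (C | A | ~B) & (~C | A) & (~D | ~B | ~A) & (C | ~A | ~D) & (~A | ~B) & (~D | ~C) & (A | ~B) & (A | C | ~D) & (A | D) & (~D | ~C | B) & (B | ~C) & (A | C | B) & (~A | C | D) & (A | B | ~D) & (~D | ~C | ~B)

UNSATISFIABLE

Branch on C: set C = 0.
Branch on A: set A = 1.
Unit clause (~D) forces D = 0.
That conflicts with the unit clause (D).
Undo A and try A = 0.
Unit clause (~B) forces B = 0.
That conflicts with the unit clause (B).
Neither A = 1 nor A = 0 works.
Undo C and try C = 1.
Unit clause (A) forces A = 1.
Unit clause (~B) forces B = 0.
That conflicts with the unit clause (B).
Neither C = 1 nor C = 0 works.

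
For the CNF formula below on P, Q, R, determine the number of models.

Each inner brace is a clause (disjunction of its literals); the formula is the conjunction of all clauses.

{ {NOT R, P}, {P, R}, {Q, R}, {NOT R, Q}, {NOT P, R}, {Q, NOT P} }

There are 2^3 = 8 truth assignments over (P, Q, R).
Check each against the 6 clauses (columns in the order P, Q, R):
  F F F  ✗ fails (P OR R)
  F F T  ✗ fails (NOT R OR P)
  F T F  ✗ fails (P OR R)
  F T T  ✗ fails (NOT R OR P)
  T F F  ✗ fails (Q OR R)
  T F T  ✗ fails (NOT R OR Q)
  T T F  ✗ fails (NOT P OR R)
  T T T  ✓ satisfies all
1 of the 8 rows is a model.

1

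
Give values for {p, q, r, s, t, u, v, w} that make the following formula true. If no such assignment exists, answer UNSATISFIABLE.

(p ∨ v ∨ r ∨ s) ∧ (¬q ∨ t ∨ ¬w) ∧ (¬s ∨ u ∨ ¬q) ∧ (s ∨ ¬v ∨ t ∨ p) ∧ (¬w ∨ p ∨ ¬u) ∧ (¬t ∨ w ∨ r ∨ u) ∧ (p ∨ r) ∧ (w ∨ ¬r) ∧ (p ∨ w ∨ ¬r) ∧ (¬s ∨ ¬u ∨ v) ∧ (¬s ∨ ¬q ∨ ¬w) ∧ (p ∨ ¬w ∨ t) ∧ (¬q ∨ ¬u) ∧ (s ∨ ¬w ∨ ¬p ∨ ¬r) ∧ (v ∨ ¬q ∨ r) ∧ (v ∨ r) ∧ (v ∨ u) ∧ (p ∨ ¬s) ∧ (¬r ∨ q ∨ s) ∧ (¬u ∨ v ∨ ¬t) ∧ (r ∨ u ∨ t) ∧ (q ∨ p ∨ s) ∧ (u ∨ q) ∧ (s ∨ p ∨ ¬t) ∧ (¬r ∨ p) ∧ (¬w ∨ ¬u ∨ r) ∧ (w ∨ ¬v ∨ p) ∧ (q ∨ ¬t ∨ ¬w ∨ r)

Case p = True:
Case w = False:
Unit clause (¬r) forces r = False.
Unit clause (v) forces v = True.
Case t = False:
Unit clause (u) forces u = True.
Unit clause (¬q) forces q = False.
No clause remains; s is free.

p ↦ True, q ↦ False, r ↦ False, s ↦ False, t ↦ False, u ↦ True, v ↦ True, w ↦ False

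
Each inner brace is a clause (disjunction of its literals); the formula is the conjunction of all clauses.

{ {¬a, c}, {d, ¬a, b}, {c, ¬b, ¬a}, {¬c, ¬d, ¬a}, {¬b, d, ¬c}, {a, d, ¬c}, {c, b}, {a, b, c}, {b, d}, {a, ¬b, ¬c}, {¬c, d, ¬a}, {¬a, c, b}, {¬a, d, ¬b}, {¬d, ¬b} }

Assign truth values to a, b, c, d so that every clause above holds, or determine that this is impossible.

a: False,  b: True,  c: False,  d: False

Branch on a: set a = False.
Branch on d: set d = False.
From the singleton clause (¬c), c = False.
From the singleton clause (b), b = True.
This assignment satisfies each clause.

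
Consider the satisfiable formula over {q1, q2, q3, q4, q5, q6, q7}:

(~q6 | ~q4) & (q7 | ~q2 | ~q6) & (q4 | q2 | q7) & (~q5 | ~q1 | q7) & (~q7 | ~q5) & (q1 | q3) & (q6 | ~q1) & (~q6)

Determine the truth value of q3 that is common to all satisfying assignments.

Suppose q3 = 0.
Unit clause (q1) forces q1 = 1.
Unit clause (q6) forces q6 = 1.
But (~q6) is also a unit clause — contradiction.
So every satisfying assignment has q3 = True.

True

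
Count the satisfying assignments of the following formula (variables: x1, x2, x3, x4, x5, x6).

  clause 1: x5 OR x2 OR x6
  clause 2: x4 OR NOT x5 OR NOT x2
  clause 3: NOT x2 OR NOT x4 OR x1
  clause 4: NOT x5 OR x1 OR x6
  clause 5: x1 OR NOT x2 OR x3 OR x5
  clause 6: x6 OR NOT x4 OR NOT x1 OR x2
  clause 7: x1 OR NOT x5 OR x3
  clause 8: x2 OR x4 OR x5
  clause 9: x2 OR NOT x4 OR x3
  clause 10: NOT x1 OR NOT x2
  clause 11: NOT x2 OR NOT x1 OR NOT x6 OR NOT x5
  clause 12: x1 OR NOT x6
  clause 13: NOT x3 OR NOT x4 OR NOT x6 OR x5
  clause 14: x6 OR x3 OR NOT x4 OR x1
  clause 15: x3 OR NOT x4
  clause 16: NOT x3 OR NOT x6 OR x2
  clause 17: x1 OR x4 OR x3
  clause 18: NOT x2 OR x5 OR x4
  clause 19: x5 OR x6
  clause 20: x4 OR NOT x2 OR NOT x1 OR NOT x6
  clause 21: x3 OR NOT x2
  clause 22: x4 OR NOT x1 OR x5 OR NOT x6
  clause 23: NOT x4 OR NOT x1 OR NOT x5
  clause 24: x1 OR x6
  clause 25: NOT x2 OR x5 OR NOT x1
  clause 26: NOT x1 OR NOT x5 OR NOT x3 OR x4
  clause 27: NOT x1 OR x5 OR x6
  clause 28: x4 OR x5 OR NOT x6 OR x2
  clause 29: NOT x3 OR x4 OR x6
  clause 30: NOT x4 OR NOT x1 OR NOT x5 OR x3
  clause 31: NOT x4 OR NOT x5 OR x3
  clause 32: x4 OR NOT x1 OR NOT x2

There are 2^6 = 64 truth assignments over (x1, x2, x3, x4, x5, x6).
Split on x1. With x1 = true, the clauses containing x1 are satisfied and NOT x1 drops from the rest; 2 of the 2^5 = 32 assignments to the other variables satisfy what remains.
With x1 = false, by the same count on the reduced clause set, 0 assignments work.
(One model: x1=T, x2=F, x3=F, x4=F, x5=T, x6=F.)
Total: 2 + 0 = 2.

2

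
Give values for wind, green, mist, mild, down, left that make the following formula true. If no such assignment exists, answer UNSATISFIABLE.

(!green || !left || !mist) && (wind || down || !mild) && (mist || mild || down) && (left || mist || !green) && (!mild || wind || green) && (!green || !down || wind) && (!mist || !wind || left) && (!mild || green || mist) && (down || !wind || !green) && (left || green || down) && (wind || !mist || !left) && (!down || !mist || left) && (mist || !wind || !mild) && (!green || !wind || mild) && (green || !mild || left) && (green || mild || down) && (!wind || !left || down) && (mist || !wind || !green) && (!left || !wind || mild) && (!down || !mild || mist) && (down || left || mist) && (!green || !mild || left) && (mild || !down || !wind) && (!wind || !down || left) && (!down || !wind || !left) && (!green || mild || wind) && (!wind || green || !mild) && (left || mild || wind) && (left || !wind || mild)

Branch on green: set green = false.
Branch on mild: set mild = false.
(down) alone gives down = true.
(!wind) alone gives wind = false.
(left) alone gives left = true.
(!mist) alone gives mist = false.
Every clause now holds.

wind ↦ false,  green ↦ false,  mist ↦ false,  mild ↦ false,  down ↦ true,  left ↦ true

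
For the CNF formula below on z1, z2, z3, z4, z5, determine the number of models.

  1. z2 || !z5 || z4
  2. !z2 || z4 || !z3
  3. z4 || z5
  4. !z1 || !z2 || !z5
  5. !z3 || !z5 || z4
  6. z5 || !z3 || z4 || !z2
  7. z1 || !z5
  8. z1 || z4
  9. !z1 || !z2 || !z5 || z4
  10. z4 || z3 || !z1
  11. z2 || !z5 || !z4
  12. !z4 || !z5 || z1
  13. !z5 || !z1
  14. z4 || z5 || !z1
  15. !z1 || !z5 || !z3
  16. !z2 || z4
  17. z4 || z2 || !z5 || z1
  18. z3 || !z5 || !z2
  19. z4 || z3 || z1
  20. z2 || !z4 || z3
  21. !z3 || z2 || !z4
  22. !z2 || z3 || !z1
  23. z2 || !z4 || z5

3

There are 2^5 = 32 truth assignments over (z1, z2, z3, z4, z5).
Split on z4. With z4 = true, the clauses containing z4 are satisfied and !z4 drops from the rest; 3 of the 2^4 = 16 assignments to the other variables satisfy what remains.
With z4 = false, by the same count on the reduced clause set, 0 assignments work.
(One model: z1=F, z2=T, z3=F, z4=T, z5=F.)
Total: 3 + 0 = 3.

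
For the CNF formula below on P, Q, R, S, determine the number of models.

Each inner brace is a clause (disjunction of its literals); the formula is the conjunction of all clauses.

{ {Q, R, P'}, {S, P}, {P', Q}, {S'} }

There are 2^4 = 16 truth assignments over (P, Q, R, S).
Split on P. With P = 1, the clauses containing P are satisfied and P' drops from the rest; 2 of the 2^3 = 8 assignments to the other variables satisfy what remains.
With P = 0, by the same count on the reduced clause set, 0 assignments work.
Total: 2 + 0 = 2.

2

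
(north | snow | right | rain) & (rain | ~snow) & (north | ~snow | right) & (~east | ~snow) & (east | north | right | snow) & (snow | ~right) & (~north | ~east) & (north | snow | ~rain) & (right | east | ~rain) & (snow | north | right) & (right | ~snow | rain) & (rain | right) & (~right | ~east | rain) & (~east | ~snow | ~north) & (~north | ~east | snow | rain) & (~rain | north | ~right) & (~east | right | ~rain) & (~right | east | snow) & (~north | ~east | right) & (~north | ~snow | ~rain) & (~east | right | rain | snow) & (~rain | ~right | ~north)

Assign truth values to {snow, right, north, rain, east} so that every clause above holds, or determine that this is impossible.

Case rain = 1:
Case east = 0:
Unit clause (right) forces right = 1.
Unit clause (snow) forces snow = 1.
Unit clause (north) forces north = 1.
Now (~north) is unsatisfied and unit — conflict.
That branch fails; take east = 1 instead.
Unit clause (~snow) forces snow = 0.
Unit clause (~right) forces right = 0.
Now (right) is unsatisfied and unit — conflict.
Both values of east lead to a conflict.
That branch fails; take rain = 0 instead.
Unit clause (~snow) forces snow = 0.
Unit clause (~right) forces right = 0.
Now (right) is unsatisfied and unit — conflict.
Both values of rain lead to a conflict.

UNSATISFIABLE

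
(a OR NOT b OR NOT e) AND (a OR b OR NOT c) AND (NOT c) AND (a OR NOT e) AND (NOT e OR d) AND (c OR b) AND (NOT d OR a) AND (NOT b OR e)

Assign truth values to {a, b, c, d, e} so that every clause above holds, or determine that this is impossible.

a=true,  b=true,  c=false,  d=true,  e=true

From the singleton clause (NOT c), c = false.
From the singleton clause (b), b = true.
From the singleton clause (e), e = true.
From the singleton clause (a), a = true.
From the singleton clause (d), d = true.
This assignment satisfies each clause.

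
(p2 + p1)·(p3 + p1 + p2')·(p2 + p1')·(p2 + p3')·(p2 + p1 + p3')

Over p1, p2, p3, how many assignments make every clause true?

There are 2^3 = 8 truth assignments over (p1, p2, p3).
Split on p2. With p2 = 1, the clauses containing p2 are satisfied and p2' drops from the rest; 3 of the 2^2 = 4 assignments to the other variables satisfy what remains.
With p2 = 0, by the same count on the reduced clause set, 0 assignments work.
(One model: p1=F, p2=T, p3=T.)
Total: 3 + 0 = 3.

3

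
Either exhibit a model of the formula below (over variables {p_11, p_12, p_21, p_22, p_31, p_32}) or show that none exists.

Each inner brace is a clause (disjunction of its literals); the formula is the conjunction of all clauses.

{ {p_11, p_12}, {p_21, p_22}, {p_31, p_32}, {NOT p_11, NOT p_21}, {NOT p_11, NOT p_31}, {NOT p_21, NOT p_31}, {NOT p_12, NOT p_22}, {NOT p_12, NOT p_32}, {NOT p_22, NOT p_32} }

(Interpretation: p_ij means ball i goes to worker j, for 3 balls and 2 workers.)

UNSATISFIABLE

Suppose p_11 = true.
(NOT p_21) alone gives p_21 = false.
(p_22) alone gives p_22 = true.
(NOT p_31) alone gives p_31 = false.
(p_32) alone gives p_32 = true.
But (NOT p_32) is also a unit clause — contradiction.
So p_11 must be the other value — set p_11 = false.
(p_12) alone gives p_12 = true.
(NOT p_22) alone gives p_22 = false.
(p_21) alone gives p_21 = true.
(NOT p_31) alone gives p_31 = false.
(p_32) alone gives p_32 = true.
But (NOT p_32) is also a unit clause — contradiction.
Both values of p_11 lead to a conflict.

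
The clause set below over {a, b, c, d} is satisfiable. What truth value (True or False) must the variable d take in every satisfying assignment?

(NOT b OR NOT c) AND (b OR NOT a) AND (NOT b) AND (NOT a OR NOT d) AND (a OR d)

True

Suppose d = false.
(NOT b) alone gives b = false.
(NOT a) alone gives a = false.
Now (a) is unsatisfied and unit — conflict.
So every satisfying assignment has d = True.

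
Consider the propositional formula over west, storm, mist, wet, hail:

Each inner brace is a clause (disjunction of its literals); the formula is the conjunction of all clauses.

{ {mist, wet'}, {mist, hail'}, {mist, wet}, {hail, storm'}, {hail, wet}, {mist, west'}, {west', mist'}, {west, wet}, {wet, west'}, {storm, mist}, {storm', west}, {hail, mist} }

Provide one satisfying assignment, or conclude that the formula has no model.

west=0; storm=0; mist=1; wet=1; hail=0

Try mist = 1.
From the singleton clause (west'), west = 0.
From the singleton clause (wet), wet = 1.
From the singleton clause (storm'), storm = 0.
All clauses hold; hail can take either value.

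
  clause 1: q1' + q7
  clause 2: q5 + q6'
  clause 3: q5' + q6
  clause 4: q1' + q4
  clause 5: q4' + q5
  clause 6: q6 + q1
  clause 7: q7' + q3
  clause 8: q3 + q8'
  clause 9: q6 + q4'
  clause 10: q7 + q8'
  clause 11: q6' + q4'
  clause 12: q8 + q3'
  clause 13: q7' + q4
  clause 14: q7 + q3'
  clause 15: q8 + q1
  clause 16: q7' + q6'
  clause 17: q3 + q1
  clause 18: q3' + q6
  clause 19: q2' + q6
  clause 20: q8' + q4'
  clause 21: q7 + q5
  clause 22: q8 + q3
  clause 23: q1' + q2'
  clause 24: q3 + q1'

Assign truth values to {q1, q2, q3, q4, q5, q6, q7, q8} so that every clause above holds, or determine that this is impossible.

Branch on q1: set q1 = 0.
The clause (q6) is unit, so q6 = 1.
The clause (q5) is unit, so q5 = 1.
The clause (q4') is unit, so q4 = 0.
The clause (q7') is unit, so q7 = 0.
The clause (q8') is unit, so q8 = 0.
Now (q8) is unsatisfied and unit — conflict.
Backtrack on q1: now try q1 = 1.
The clause (q7) is unit, so q7 = 1.
The clause (q4) is unit, so q4 = 1.
The clause (q5) is unit, so q5 = 1.
The clause (q6) is unit, so q6 = 1.
Now (q6') is unsatisfied and unit — conflict.
Either choice for q1 ends in contradiction.

UNSATISFIABLE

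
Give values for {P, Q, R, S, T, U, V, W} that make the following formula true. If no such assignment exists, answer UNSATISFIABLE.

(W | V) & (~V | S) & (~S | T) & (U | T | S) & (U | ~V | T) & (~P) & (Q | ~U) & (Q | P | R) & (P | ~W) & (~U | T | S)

P ↦ 0; Q ↦ 1; R ↦ 1; S ↦ 1; T ↦ 1; U ↦ 0; V ↦ 1; W ↦ 0

(~P) alone gives P = 0.
(~W) alone gives W = 0.
(V) alone gives V = 1.
(S) alone gives S = 1.
(T) alone gives T = 1.
Branch on Q: set Q = 1.
Every clause is now satisfied; R, U are unconstrained.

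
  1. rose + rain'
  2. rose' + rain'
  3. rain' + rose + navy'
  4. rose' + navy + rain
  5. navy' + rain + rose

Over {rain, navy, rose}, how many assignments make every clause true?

2

There are 2^3 = 8 truth assignments over (rain, navy, rose).
Split on rose. With rose = 1, the clauses containing rose are satisfied and rose' drops from the rest; 1 of the 2^2 = 4 assignments to the other variables satisfy what remains.
With rose = 0, by the same count on the reduced clause set, 1 assignment works.
(One model: rain=F, navy=F, rose=F.)
Total: 1 + 1 = 2.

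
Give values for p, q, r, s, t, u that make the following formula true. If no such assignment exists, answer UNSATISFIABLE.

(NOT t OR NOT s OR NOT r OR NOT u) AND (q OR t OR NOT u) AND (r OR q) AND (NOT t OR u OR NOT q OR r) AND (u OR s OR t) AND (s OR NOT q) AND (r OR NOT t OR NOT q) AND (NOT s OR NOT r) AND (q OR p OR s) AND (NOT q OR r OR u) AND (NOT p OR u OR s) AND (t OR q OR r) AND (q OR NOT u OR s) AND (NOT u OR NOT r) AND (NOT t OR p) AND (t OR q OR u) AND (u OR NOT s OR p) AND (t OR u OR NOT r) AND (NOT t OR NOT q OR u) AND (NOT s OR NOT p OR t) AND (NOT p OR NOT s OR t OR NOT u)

Branch on r: set r = false.
From the singleton clause (q), q = true.
From the singleton clause (s), s = true.
From the singleton clause (NOT t), t = false.
From the singleton clause (u), u = true.
From the singleton clause (NOT p), p = false.
All clauses are satisfied.

p ↦ false; q ↦ true; r ↦ false; s ↦ true; t ↦ false; u ↦ true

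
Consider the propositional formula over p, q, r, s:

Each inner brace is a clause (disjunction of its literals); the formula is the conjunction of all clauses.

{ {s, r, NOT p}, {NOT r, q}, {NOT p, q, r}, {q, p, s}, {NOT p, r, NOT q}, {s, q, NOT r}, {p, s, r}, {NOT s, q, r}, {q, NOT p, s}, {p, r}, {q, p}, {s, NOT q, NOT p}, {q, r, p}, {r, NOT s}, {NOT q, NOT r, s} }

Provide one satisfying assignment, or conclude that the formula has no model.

p=true, q=true, r=true, s=true

Branch on r: set r = true.
The clause (q) is unit, so q = true.
The clause (s) is unit, so s = true.
No clause remains; p is free.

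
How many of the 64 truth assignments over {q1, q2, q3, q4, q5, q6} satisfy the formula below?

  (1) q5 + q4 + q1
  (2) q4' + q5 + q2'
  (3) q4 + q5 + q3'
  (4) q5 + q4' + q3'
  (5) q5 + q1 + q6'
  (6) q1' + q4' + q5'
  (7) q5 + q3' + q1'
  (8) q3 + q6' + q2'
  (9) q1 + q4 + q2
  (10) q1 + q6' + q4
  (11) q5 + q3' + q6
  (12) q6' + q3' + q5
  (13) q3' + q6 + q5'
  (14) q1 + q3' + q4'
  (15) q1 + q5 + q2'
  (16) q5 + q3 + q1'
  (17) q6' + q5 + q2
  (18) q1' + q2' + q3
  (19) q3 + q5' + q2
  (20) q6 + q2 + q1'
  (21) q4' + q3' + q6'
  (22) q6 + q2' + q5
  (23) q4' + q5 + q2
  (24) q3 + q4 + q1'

There are 2^6 = 64 truth assignments over (q1, q2, q3, q4, q5, q6).
Split on q5. With q5 = 1, the clauses containing q5 are satisfied and q5' drops from the rest; 4 of the 2^5 = 32 assignments to the other variables satisfy what remains.
With q5 = 0, by the same count on the reduced clause set, 0 assignments work.
(One model: q1=F, q2=T, q3=F, q4=F, q5=T, q6=F.)
Total: 4 + 0 = 4.

4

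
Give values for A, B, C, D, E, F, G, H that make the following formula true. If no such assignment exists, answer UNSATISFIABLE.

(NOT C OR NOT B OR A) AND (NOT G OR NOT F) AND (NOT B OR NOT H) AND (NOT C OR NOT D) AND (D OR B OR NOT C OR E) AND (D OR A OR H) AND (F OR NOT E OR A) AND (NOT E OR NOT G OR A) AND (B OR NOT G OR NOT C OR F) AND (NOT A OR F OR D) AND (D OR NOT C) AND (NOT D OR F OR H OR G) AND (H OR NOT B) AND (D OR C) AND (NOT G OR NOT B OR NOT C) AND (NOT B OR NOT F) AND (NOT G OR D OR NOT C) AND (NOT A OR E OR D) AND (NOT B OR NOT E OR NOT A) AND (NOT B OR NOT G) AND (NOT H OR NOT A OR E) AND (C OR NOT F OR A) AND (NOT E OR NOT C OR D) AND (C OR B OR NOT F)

A: true, B: false, C: false, D: true, E: true, F: false, G: true, H: false

Branch on G: set G = true.
Unit clause (NOT F) forces F = false.
Unit clause (NOT B) forces B = false.
Unit clause (NOT C) forces C = false.
Unit clause (D) forces D = true.
Branch on E: set E = true.
Unit clause (A) forces A = true.
No clause remains; H is free.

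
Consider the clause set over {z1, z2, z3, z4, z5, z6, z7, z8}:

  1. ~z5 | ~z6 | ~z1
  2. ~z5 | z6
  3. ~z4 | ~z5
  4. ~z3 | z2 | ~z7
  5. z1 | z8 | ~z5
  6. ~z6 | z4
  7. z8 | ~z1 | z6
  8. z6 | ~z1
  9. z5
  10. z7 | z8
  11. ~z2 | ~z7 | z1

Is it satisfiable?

Unsatisfiable

Unit clause (z5) forces z5 = 1.
Unit clause (z6) forces z6 = 1.
Unit clause (~z1) forces z1 = 0.
Unit clause (~z4) forces z4 = 0.
But (z4) is also a unit clause — contradiction.
No assignment satisfies every clause.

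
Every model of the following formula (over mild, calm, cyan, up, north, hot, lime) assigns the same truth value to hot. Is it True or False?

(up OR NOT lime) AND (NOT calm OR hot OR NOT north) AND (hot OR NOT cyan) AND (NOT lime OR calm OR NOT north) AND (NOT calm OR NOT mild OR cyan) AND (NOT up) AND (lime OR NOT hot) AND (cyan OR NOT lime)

Suppose hot = true.
From the singleton clause (NOT up), up = false.
From the singleton clause (NOT lime), lime = false.
But (lime) is also a unit clause — contradiction.
So every satisfying assignment has hot = False.

False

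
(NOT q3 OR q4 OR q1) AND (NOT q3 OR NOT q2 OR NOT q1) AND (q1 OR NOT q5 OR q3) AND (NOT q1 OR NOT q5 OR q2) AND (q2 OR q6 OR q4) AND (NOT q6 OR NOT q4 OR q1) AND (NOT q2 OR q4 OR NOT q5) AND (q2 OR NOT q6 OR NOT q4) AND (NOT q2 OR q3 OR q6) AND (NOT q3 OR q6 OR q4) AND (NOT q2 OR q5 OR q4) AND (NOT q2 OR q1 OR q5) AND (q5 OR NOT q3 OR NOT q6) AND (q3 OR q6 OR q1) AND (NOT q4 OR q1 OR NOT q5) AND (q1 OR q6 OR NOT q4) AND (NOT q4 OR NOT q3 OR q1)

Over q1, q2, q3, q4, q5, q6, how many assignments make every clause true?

There are 2^6 = 64 truth assignments over (q1, q2, q3, q4, q5, q6).
Split on q4. With q4 = true, the clauses containing q4 are satisfied and NOT q4 drops from the rest; 4 of the 2^5 = 32 assignments to the other variables satisfy what remains.
With q4 = false, by the same count on the reduced clause set, 2 assignments work.
(One model: q1=F, q2=F, q3=F, q4=F, q5=F, q6=T.)
Total: 4 + 2 = 6.

6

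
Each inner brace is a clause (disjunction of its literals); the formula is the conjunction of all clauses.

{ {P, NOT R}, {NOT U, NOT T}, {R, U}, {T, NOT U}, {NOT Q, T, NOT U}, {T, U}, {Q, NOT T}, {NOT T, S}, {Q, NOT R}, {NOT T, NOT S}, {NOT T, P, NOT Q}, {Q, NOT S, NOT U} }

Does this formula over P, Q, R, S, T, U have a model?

Case P = true:
Case U = false:
The clause (R) is unit, so R = true.
The clause (T) is unit, so T = true.
The clause (Q) is unit, so Q = true.
The clause (S) is unit, so S = true.
That conflicts with the unit clause (NOT S).
Undo U and try U = true.
The clause (NOT T) is unit, so T = false.
That conflicts with the unit clause (T).
Both values of U lead to a conflict.
Undo P and try P = false.
The clause (NOT R) is unit, so R = false.
The clause (U) is unit, so U = true.
The clause (NOT T) is unit, so T = false.
That conflicts with the unit clause (T).
Both values of P lead to a conflict.
No assignment satisfies every clause.

Unsatisfiable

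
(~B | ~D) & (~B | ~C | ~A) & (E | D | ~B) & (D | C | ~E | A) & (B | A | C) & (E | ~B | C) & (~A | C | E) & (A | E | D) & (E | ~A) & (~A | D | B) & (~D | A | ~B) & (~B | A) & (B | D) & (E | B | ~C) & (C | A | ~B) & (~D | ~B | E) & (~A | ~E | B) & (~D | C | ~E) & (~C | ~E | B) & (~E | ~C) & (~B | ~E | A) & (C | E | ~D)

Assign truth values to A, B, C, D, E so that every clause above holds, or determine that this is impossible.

Branch on B: set B = 1.
The clause (~D) is unit, so D = 0.
The clause (E) is unit, so E = 1.
The clause (A) is unit, so A = 1.
The clause (~C) is unit, so C = 0.
This assignment satisfies each clause.

A=1, B=1, C=0, D=0, E=1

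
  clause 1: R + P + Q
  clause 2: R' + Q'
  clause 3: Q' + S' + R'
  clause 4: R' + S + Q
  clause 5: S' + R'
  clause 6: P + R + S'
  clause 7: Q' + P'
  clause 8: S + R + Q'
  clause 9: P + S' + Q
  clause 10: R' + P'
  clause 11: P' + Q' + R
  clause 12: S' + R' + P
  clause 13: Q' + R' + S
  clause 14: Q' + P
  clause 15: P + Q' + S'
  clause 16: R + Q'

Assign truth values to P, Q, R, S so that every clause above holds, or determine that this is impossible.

Branch on R: set R = 0.
(Q') alone gives Q = 0.
(P) alone gives P = 1.
Every clause is now satisfied; S is unconstrained.

P=1,  Q=0,  R=0,  S=1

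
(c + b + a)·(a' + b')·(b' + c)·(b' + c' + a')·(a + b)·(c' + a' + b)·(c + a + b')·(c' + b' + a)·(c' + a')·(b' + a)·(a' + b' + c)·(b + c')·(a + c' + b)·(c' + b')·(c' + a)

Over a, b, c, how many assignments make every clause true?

There are 2^3 = 8 truth assignments over (a, b, c).
Split on c. With c = 1, the clauses containing c are satisfied and c' drops from the rest; 0 of the 2^2 = 4 assignments to the other variables satisfy what remains.
With c = 0, by the same count on the reduced clause set, 1 assignment works.
Total: 0 + 1 = 1.

1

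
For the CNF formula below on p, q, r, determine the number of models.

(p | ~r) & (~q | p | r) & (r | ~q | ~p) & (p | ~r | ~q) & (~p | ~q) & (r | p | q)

2

There are 2^3 = 8 truth assignments over (p, q, r).
Check each against the 6 clauses (columns in the order p, q, r):
  F F F  ✗ fails (r | p | q)
  F F T  ✗ fails (p | ~r)
  F T F  ✗ fails (~q | p | r)
  F T T  ✗ fails (p | ~r)
  T F F  ✓ satisfies all
  T F T  ✓ satisfies all
  T T F  ✗ fails (r | ~q | ~p)
  T T T  ✗ fails (~p | ~q)
2 of the 8 rows are models.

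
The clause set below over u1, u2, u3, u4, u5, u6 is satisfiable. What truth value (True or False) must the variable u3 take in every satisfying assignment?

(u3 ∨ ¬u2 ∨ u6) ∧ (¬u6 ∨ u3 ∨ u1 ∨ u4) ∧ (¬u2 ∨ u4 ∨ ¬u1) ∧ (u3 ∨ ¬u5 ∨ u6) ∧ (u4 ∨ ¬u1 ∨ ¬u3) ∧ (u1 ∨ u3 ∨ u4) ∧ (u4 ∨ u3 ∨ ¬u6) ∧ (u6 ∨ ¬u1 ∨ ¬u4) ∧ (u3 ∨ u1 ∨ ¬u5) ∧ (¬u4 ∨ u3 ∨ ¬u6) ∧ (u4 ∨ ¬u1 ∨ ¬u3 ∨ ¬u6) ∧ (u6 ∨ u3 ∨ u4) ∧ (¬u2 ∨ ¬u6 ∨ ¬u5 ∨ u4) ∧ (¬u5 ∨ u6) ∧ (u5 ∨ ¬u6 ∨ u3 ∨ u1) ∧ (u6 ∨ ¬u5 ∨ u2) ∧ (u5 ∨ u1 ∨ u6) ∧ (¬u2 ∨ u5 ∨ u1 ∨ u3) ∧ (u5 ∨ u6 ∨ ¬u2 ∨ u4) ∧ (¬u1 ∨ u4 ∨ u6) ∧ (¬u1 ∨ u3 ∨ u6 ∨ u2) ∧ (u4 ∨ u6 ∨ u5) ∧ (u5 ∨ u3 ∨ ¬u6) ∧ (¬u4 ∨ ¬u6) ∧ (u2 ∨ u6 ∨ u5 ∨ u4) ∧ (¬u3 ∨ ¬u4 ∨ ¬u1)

Suppose u3 = False.
Case u2 = False:
Case u5 = False:
Unit clause (¬u6) forces u6 = False.
Unit clause (u4) forces u4 = True.
Unit clause (¬u1) forces u1 = False.
But (u1) is also a unit clause — contradiction.
Undo u5 and try u5 = True.
Unit clause (u6) forces u6 = True.
Unit clause (u4) forces u4 = True.
But (¬u4) is also a unit clause — contradiction.
Both values of u5 lead to a conflict.
Undo u2 and try u2 = True.
Unit clause (u6) forces u6 = True.
Unit clause (u4) forces u4 = True.
But (¬u4) is also a unit clause — contradiction.
Both values of u2 lead to a conflict.
So every satisfying assignment has u3 = True.

True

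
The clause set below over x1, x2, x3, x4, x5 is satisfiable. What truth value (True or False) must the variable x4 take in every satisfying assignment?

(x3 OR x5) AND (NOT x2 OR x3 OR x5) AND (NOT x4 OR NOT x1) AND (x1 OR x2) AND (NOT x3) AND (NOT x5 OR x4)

True

Suppose x4 = false.
The clause (NOT x3) is unit, so x3 = false.
The clause (x5) is unit, so x5 = true.
That conflicts with the unit clause (NOT x5).
So every satisfying assignment has x4 = True.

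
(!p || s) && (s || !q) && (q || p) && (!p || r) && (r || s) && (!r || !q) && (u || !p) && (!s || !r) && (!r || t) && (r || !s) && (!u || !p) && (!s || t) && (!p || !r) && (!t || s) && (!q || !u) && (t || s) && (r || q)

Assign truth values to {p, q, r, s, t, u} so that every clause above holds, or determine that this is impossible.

Try p = false.
(q) alone gives q = true.
(s) alone gives s = true.
(!r) alone gives r = false.
That conflicts with the unit clause (r).
Undo p and try p = true.
(s) alone gives s = true.
(r) alone gives r = true.
That conflicts with the unit clause (!r).
Both values of p lead to a conflict.

UNSATISFIABLE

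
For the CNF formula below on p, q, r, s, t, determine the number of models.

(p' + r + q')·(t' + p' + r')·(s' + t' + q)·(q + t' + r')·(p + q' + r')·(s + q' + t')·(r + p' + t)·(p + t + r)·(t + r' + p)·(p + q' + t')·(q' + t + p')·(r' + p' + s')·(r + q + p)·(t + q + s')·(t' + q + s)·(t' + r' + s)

There are 2^5 = 32 truth assignments over (p, q, r, s, t).
Split on r. With r = 1, the clauses containing r are satisfied and r' drops from the rest; 1 of the 2^4 = 16 assignments to the other variables satisfy what remains.
With r = 0, by the same count on the reduced clause set, 0 assignments work.
(One model: p=T, q=F, r=T, s=F, t=F.)
Total: 1 + 0 = 1.

1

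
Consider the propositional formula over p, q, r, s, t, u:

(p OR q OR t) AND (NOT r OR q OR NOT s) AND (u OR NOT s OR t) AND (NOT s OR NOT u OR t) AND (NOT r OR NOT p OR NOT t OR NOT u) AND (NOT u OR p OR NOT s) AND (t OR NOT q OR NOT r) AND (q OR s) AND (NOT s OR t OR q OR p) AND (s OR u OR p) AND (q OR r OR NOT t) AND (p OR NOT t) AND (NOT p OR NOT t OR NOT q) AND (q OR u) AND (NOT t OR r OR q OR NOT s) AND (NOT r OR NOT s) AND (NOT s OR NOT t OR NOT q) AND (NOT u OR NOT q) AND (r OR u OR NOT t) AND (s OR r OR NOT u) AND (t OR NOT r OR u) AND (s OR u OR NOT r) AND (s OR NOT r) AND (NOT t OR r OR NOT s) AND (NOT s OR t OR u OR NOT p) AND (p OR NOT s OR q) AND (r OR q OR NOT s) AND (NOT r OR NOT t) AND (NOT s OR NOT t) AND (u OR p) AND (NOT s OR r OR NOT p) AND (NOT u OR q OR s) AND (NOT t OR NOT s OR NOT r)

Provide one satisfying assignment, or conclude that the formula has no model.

Case q = true:
From the singleton clause (NOT u), u = false.
From the singleton clause (p), p = true.
From the singleton clause (NOT t), t = false.
From the singleton clause (NOT s), s = false.
From the singleton clause (NOT r), r = false.
All clauses are satisfied.

p: true,  q: true,  r: false,  s: false,  t: false,  u: false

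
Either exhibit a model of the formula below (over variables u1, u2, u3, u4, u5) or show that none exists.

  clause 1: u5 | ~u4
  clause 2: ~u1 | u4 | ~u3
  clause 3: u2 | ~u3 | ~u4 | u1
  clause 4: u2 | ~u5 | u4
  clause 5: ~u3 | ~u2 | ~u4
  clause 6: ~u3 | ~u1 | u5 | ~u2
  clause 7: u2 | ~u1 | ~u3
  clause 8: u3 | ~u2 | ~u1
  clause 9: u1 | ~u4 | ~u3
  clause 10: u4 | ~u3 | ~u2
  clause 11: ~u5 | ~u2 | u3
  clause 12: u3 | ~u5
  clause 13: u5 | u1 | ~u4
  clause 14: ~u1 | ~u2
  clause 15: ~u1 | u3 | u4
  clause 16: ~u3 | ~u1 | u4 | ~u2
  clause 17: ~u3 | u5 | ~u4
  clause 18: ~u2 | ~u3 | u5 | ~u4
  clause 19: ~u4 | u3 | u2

Case u5 = 0:
From the singleton clause (~u4), u4 = 0.
Case u1 = 0:
Case u3 = 0:
No clause remains; u2 is free.

u1 ↦ 0; u2 ↦ 0; u3 ↦ 0; u4 ↦ 0; u5 ↦ 0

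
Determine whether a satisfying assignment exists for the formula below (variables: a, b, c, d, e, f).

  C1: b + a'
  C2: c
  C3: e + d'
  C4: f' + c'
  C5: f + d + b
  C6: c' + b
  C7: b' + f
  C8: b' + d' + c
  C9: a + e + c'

No, unsatisfiable

From the singleton clause (c), c = 1.
From the singleton clause (f'), f = 0.
From the singleton clause (b), b = 1.
But (b') is also a unit clause — contradiction.
No assignment satisfies every clause.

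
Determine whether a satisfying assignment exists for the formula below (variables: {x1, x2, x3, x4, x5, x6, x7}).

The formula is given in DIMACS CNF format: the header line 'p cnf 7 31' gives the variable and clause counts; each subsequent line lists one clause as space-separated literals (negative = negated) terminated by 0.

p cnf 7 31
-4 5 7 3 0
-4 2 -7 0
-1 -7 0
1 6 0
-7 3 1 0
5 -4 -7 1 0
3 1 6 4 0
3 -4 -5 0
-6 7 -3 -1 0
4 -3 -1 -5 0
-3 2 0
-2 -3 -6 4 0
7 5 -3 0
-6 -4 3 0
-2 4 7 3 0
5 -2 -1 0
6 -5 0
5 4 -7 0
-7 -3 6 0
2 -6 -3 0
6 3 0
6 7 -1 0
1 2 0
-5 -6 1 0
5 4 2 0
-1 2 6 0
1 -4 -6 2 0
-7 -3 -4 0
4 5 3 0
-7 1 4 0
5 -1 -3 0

Case x1 = True:
From the singleton clause (¬x7), x7 = False.
From the singleton clause (x6), x6 = True.
From the singleton clause (¬x3), x3 = False.
From the singleton clause (¬x4), x4 = False.
From the singleton clause (¬x2), x2 = False.
From the singleton clause (x5), x5 = True.
All clauses are satisfied.
A satisfying assignment: x1: True; x2: False; x3: False; x4: False; x5: True; x6: True; x7: False.

Yes, satisfiable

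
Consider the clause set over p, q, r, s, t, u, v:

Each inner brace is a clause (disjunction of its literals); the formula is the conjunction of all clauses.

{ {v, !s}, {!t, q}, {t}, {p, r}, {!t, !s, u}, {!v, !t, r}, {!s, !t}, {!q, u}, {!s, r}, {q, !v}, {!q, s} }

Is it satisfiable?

From the singleton clause (t), t = true.
From the singleton clause (q), q = true.
From the singleton clause (!s), s = false.
That conflicts with the unit clause (s).
No assignment satisfies every clause.

No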